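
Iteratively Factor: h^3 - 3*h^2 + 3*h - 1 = (h - 1)*(h^2 - 2*h + 1) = (h - 1)^2*(h - 1)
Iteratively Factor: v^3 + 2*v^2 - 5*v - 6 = (v + 3)*(v^2 - v - 2) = (v + 1)*(v + 3)*(v - 2)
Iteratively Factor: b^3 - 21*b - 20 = (b + 4)*(b^2 - 4*b - 5) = (b - 5)*(b + 4)*(b + 1)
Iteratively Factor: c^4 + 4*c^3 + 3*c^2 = (c + 3)*(c^3 + c^2) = c*(c + 3)*(c^2 + c) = c*(c + 1)*(c + 3)*(c)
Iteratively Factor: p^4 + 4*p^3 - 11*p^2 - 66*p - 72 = (p - 4)*(p^3 + 8*p^2 + 21*p + 18) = (p - 4)*(p + 3)*(p^2 + 5*p + 6) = (p - 4)*(p + 2)*(p + 3)*(p + 3)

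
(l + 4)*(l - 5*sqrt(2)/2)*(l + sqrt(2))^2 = l^4 - sqrt(2)*l^3/2 + 4*l^3 - 8*l^2 - 2*sqrt(2)*l^2 - 32*l - 5*sqrt(2)*l - 20*sqrt(2)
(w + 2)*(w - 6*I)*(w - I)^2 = w^4 + 2*w^3 - 8*I*w^3 - 13*w^2 - 16*I*w^2 - 26*w + 6*I*w + 12*I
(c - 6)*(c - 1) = c^2 - 7*c + 6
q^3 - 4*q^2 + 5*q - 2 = (q - 2)*(q - 1)^2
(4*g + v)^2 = 16*g^2 + 8*g*v + v^2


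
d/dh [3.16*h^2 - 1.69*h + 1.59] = 6.32*h - 1.69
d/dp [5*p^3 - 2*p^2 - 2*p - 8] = 15*p^2 - 4*p - 2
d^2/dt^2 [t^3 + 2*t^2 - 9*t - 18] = 6*t + 4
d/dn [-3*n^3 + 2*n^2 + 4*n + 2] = -9*n^2 + 4*n + 4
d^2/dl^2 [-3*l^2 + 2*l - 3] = -6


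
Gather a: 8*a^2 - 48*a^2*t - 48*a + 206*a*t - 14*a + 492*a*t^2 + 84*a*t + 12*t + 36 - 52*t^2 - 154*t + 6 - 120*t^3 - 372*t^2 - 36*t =a^2*(8 - 48*t) + a*(492*t^2 + 290*t - 62) - 120*t^3 - 424*t^2 - 178*t + 42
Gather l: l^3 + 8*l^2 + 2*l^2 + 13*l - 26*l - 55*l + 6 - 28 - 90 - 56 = l^3 + 10*l^2 - 68*l - 168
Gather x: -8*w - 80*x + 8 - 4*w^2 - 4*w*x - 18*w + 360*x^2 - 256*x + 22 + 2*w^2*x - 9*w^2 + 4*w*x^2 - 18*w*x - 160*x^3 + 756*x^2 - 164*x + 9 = -13*w^2 - 26*w - 160*x^3 + x^2*(4*w + 1116) + x*(2*w^2 - 22*w - 500) + 39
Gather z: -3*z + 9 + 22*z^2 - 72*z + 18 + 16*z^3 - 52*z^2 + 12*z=16*z^3 - 30*z^2 - 63*z + 27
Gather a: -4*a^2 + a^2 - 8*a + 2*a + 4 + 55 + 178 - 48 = -3*a^2 - 6*a + 189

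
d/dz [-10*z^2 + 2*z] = 2 - 20*z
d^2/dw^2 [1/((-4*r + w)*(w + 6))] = 2*(-(4*r - w)^2 + (4*r - w)*(w + 6) - (w + 6)^2)/((4*r - w)^3*(w + 6)^3)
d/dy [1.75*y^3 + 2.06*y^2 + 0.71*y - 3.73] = 5.25*y^2 + 4.12*y + 0.71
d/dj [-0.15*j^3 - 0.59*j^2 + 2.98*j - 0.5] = -0.45*j^2 - 1.18*j + 2.98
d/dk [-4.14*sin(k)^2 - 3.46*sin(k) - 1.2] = -(8.28*sin(k) + 3.46)*cos(k)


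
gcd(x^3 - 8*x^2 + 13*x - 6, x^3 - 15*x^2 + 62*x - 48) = x^2 - 7*x + 6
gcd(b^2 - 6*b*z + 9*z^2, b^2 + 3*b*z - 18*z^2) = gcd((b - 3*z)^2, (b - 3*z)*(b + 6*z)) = -b + 3*z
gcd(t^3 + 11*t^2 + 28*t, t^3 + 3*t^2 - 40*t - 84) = t + 7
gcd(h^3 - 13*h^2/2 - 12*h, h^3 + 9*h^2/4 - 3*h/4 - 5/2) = 1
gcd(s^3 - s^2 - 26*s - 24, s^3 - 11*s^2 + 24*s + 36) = s^2 - 5*s - 6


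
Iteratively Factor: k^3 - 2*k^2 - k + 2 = (k - 2)*(k^2 - 1) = (k - 2)*(k + 1)*(k - 1)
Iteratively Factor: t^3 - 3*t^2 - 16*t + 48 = (t - 3)*(t^2 - 16) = (t - 4)*(t - 3)*(t + 4)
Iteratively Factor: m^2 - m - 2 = (m - 2)*(m + 1)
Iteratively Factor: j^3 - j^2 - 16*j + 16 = (j + 4)*(j^2 - 5*j + 4) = (j - 4)*(j + 4)*(j - 1)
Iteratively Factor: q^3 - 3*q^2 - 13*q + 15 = (q - 1)*(q^2 - 2*q - 15) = (q - 1)*(q + 3)*(q - 5)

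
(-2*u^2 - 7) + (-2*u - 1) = -2*u^2 - 2*u - 8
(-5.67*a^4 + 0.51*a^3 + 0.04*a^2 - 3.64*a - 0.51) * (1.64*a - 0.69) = -9.2988*a^5 + 4.7487*a^4 - 0.2863*a^3 - 5.9972*a^2 + 1.6752*a + 0.3519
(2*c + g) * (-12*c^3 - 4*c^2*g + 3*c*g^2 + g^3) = -24*c^4 - 20*c^3*g + 2*c^2*g^2 + 5*c*g^3 + g^4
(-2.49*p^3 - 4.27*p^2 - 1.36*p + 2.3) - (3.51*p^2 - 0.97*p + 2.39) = -2.49*p^3 - 7.78*p^2 - 0.39*p - 0.0900000000000003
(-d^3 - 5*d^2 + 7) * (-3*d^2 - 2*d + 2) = 3*d^5 + 17*d^4 + 8*d^3 - 31*d^2 - 14*d + 14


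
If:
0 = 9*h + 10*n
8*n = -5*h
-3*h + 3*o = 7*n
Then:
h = 0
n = 0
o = 0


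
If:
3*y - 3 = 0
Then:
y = 1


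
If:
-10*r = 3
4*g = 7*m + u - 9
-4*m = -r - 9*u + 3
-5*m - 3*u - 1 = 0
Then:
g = -791/285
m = -63/190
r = -3/10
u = 25/114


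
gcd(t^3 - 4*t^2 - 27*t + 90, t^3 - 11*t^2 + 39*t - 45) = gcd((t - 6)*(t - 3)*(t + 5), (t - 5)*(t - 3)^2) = t - 3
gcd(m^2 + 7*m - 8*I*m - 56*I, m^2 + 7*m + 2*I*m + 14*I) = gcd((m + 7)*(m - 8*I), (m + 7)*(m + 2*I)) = m + 7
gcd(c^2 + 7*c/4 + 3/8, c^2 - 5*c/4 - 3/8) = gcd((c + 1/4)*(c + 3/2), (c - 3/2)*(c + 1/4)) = c + 1/4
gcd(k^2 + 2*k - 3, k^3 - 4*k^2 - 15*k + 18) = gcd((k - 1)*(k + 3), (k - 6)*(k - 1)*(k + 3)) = k^2 + 2*k - 3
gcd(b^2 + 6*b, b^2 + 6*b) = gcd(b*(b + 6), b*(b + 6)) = b^2 + 6*b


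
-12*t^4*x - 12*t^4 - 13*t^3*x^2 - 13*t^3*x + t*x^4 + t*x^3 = (-4*t + x)*(t + x)*(3*t + x)*(t*x + t)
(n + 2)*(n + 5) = n^2 + 7*n + 10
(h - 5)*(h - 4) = h^2 - 9*h + 20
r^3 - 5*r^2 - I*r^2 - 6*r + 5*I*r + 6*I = (r - 6)*(r + 1)*(r - I)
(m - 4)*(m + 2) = m^2 - 2*m - 8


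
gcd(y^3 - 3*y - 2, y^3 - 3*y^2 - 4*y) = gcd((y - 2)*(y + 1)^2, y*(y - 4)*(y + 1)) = y + 1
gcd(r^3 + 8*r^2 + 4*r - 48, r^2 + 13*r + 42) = r + 6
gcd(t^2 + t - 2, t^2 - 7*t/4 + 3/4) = t - 1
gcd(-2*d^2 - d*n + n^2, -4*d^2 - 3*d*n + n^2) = d + n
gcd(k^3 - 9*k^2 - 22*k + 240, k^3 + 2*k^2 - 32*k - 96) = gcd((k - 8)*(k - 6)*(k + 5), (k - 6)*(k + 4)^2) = k - 6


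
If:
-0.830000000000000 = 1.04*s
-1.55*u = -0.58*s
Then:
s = -0.80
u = -0.30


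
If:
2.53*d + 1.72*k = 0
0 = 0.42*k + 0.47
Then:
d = 0.76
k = -1.12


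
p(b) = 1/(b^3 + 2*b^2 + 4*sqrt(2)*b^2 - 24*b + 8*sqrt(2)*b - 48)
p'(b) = (-3*b^2 - 8*sqrt(2)*b - 4*b - 8*sqrt(2) + 24)/(b^3 + 2*b^2 + 4*sqrt(2)*b^2 - 24*b + 8*sqrt(2)*b - 48)^2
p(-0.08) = -0.02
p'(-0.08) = 0.01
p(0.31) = -0.02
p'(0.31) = 0.00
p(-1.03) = -0.04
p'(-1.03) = 0.03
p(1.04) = -0.02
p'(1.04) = 0.00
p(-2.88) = 0.04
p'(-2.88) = 0.04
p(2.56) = -0.07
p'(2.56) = -0.25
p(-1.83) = -0.19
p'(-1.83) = 1.10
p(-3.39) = 0.02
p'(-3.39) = 0.02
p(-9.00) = -0.02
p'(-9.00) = -0.05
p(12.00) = 0.00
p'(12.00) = 0.00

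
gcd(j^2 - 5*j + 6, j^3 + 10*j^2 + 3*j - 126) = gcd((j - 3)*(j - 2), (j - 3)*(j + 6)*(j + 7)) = j - 3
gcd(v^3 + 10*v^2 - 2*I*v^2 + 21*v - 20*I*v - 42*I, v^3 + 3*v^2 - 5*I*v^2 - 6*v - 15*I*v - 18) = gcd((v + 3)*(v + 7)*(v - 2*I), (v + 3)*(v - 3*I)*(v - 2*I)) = v^2 + v*(3 - 2*I) - 6*I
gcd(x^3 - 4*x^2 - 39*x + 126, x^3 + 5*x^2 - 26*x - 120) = x + 6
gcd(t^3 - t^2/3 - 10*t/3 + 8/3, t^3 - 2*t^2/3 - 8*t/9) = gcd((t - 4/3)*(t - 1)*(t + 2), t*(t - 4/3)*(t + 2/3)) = t - 4/3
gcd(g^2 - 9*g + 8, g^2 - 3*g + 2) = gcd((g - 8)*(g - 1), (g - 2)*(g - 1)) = g - 1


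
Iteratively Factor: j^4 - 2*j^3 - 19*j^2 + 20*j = (j)*(j^3 - 2*j^2 - 19*j + 20) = j*(j - 1)*(j^2 - j - 20) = j*(j - 5)*(j - 1)*(j + 4)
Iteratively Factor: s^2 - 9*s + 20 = (s - 5)*(s - 4)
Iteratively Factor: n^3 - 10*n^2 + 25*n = (n)*(n^2 - 10*n + 25) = n*(n - 5)*(n - 5)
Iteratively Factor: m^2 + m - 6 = (m - 2)*(m + 3)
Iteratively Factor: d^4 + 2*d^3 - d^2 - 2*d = (d + 1)*(d^3 + d^2 - 2*d) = d*(d + 1)*(d^2 + d - 2) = d*(d + 1)*(d + 2)*(d - 1)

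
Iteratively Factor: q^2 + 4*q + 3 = (q + 1)*(q + 3)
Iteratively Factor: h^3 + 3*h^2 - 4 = (h - 1)*(h^2 + 4*h + 4) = (h - 1)*(h + 2)*(h + 2)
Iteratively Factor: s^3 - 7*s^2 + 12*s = (s - 3)*(s^2 - 4*s) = (s - 4)*(s - 3)*(s)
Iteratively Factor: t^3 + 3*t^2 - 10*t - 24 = (t - 3)*(t^2 + 6*t + 8) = (t - 3)*(t + 2)*(t + 4)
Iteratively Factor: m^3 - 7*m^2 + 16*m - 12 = (m - 2)*(m^2 - 5*m + 6) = (m - 2)^2*(m - 3)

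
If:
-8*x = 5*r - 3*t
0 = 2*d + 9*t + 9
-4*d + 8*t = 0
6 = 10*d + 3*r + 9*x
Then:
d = -18/13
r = -769/91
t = -9/13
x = 457/91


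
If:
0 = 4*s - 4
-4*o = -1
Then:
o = 1/4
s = 1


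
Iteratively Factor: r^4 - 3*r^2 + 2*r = (r - 1)*(r^3 + r^2 - 2*r) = (r - 1)^2*(r^2 + 2*r) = (r - 1)^2*(r + 2)*(r)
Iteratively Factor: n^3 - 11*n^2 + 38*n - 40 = (n - 5)*(n^2 - 6*n + 8) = (n - 5)*(n - 2)*(n - 4)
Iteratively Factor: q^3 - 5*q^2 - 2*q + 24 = (q - 3)*(q^2 - 2*q - 8) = (q - 4)*(q - 3)*(q + 2)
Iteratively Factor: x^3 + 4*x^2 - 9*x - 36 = (x + 4)*(x^2 - 9) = (x + 3)*(x + 4)*(x - 3)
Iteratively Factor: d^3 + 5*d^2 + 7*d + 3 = (d + 3)*(d^2 + 2*d + 1) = (d + 1)*(d + 3)*(d + 1)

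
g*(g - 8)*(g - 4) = g^3 - 12*g^2 + 32*g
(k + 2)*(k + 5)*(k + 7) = k^3 + 14*k^2 + 59*k + 70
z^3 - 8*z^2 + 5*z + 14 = (z - 7)*(z - 2)*(z + 1)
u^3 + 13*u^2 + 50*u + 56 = (u + 2)*(u + 4)*(u + 7)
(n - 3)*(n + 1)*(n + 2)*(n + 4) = n^4 + 4*n^3 - 7*n^2 - 34*n - 24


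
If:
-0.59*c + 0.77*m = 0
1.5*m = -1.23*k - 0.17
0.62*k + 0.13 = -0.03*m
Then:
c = 0.08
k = -0.21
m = 0.06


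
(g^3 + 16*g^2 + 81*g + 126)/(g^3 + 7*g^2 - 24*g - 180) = (g^2 + 10*g + 21)/(g^2 + g - 30)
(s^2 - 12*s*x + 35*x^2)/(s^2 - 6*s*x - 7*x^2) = (s - 5*x)/(s + x)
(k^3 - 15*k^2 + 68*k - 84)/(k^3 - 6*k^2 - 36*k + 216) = (k^2 - 9*k + 14)/(k^2 - 36)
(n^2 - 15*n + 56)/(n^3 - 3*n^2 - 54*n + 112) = (n - 7)/(n^2 + 5*n - 14)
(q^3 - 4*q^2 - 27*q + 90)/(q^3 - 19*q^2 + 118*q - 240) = (q^2 + 2*q - 15)/(q^2 - 13*q + 40)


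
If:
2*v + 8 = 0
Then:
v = -4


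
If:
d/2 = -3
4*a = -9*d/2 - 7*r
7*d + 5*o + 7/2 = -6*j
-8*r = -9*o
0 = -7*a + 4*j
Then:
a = 2691/1003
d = -6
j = 18837/4012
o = 2072/1003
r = 2331/1003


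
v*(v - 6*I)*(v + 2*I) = v^3 - 4*I*v^2 + 12*v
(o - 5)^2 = o^2 - 10*o + 25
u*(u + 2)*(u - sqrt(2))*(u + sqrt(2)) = u^4 + 2*u^3 - 2*u^2 - 4*u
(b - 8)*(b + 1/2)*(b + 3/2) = b^3 - 6*b^2 - 61*b/4 - 6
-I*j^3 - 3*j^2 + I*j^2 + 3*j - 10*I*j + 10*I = (j - 5*I)*(j + 2*I)*(-I*j + I)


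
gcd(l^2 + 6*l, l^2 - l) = l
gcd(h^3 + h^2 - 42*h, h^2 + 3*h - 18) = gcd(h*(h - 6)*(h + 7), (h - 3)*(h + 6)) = 1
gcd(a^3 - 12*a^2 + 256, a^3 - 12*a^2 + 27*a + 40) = a - 8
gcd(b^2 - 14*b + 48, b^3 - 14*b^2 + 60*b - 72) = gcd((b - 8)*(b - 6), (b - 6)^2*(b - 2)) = b - 6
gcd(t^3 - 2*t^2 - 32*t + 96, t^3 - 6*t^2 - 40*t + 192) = t^2 + 2*t - 24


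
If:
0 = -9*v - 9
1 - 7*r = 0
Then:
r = 1/7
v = -1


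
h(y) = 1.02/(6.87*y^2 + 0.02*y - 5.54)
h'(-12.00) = 0.00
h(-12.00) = 0.00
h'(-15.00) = 0.00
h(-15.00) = 0.00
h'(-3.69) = 0.01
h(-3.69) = 0.01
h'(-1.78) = 0.10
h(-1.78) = 0.06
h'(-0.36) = 0.23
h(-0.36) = -0.22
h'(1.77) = -0.10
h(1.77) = 0.06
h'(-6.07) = 0.00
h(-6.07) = 0.00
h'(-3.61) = 0.01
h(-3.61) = 0.01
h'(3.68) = -0.01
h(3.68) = 0.01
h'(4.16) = -0.00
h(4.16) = 0.01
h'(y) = 1.02*(-13.74*y - 0.02)/(6.87*y^2 + 0.02*y - 5.54)^2 = (-14.0148*y - 0.0204)/(6.87*y^2 + 0.02*y - 5.54)^2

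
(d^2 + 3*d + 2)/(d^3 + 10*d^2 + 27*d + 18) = (d + 2)/(d^2 + 9*d + 18)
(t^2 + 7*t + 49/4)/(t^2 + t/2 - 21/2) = (t + 7/2)/(t - 3)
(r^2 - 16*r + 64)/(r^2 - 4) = (r^2 - 16*r + 64)/(r^2 - 4)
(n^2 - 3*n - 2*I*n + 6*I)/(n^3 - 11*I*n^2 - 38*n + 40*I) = (n - 3)/(n^2 - 9*I*n - 20)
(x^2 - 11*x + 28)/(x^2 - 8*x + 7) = (x - 4)/(x - 1)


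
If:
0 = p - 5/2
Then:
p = 5/2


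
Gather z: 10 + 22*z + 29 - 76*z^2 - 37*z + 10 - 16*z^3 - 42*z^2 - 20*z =-16*z^3 - 118*z^2 - 35*z + 49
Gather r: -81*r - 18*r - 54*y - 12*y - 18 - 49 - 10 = -99*r - 66*y - 77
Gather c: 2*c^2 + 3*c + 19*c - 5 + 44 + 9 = 2*c^2 + 22*c + 48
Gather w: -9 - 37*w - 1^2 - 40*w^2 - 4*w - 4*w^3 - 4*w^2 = -4*w^3 - 44*w^2 - 41*w - 10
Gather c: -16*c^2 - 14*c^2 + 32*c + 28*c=-30*c^2 + 60*c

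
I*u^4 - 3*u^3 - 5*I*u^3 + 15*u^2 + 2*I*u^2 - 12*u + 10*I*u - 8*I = (u - 4)*(u + I)*(u + 2*I)*(I*u - I)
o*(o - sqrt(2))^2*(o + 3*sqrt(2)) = o^4 + sqrt(2)*o^3 - 10*o^2 + 6*sqrt(2)*o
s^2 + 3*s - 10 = (s - 2)*(s + 5)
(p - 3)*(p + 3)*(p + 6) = p^3 + 6*p^2 - 9*p - 54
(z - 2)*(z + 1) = z^2 - z - 2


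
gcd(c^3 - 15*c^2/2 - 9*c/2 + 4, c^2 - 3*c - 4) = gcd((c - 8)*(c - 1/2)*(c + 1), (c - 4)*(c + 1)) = c + 1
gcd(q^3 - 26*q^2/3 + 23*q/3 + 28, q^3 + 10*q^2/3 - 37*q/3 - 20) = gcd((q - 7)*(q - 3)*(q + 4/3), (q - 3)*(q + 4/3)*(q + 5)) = q^2 - 5*q/3 - 4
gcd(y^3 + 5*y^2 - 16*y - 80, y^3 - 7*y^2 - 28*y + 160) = y^2 + y - 20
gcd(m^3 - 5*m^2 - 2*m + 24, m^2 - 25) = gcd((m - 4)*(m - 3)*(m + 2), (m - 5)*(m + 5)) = 1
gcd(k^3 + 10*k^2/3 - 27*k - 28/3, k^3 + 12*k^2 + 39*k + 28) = k + 7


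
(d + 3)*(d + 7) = d^2 + 10*d + 21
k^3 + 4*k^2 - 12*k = k*(k - 2)*(k + 6)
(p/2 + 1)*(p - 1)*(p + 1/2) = p^3/2 + 3*p^2/4 - 3*p/4 - 1/2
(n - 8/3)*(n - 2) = n^2 - 14*n/3 + 16/3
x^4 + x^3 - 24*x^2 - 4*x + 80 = (x - 4)*(x - 2)*(x + 2)*(x + 5)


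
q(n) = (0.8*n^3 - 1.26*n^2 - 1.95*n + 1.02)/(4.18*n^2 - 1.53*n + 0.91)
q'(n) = (1.53 - 8.36*n)*(0.8*n^3 - 1.26*n^2 - 1.95*n + 1.02)/(4.18*n^2 - 1.53*n + 0.91)^2 + (2.4*n^2 - 2.52*n - 1.95)/(4.18*n^2 - 1.53*n + 0.91) = (3.344*n^4 - 2.448*n^3 + 12.2628*n^2 - 10.8204*n - 0.2139)/(17.4724*n^4 - 12.7908*n^3 + 9.9485*n^2 - 2.7846*n + 0.8281)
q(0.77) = -0.39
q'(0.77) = -0.25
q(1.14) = -0.36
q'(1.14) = 0.26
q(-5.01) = -1.07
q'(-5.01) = 0.22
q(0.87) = -0.40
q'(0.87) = -0.01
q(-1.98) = -0.31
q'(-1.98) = 0.34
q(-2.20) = -0.38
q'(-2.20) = 0.31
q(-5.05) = -1.08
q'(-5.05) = 0.22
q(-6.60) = -1.40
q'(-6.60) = 0.21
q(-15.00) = -3.06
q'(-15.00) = 0.19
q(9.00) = 1.43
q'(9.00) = 0.20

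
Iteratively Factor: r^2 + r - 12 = (r - 3)*(r + 4)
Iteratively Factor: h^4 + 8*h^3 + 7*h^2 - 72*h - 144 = (h - 3)*(h^3 + 11*h^2 + 40*h + 48) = (h - 3)*(h + 4)*(h^2 + 7*h + 12) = (h - 3)*(h + 4)^2*(h + 3)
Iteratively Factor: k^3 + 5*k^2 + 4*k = (k)*(k^2 + 5*k + 4) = k*(k + 4)*(k + 1)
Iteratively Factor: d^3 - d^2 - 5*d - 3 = (d + 1)*(d^2 - 2*d - 3) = (d + 1)^2*(d - 3)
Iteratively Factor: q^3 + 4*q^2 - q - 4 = (q + 1)*(q^2 + 3*q - 4) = (q + 1)*(q + 4)*(q - 1)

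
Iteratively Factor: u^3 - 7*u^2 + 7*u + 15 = (u - 5)*(u^2 - 2*u - 3) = (u - 5)*(u - 3)*(u + 1)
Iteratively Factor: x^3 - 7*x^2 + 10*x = (x)*(x^2 - 7*x + 10) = x*(x - 5)*(x - 2)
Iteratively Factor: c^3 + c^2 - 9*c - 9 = (c + 1)*(c^2 - 9) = (c + 1)*(c + 3)*(c - 3)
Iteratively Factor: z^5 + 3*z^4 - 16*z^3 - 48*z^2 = (z - 4)*(z^4 + 7*z^3 + 12*z^2) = z*(z - 4)*(z^3 + 7*z^2 + 12*z) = z*(z - 4)*(z + 4)*(z^2 + 3*z) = z*(z - 4)*(z + 3)*(z + 4)*(z)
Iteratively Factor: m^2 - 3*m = (m)*(m - 3)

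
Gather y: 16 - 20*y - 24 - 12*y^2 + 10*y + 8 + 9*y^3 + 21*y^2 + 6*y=9*y^3 + 9*y^2 - 4*y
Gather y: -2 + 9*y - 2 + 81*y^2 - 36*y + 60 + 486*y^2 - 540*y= 567*y^2 - 567*y + 56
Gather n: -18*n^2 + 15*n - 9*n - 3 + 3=-18*n^2 + 6*n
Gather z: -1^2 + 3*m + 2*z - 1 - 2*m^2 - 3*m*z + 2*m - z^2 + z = -2*m^2 + 5*m - z^2 + z*(3 - 3*m) - 2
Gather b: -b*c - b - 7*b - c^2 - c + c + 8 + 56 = b*(-c - 8) - c^2 + 64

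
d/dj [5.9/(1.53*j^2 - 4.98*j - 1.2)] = (29.382 - 18.054*j)/(-1.53*j^2 + 4.98*j + 1.2)^2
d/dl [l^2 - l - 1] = 2*l - 1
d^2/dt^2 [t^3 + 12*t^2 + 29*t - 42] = 6*t + 24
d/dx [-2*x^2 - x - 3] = -4*x - 1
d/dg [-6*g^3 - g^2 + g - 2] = -18*g^2 - 2*g + 1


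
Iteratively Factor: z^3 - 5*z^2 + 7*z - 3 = (z - 3)*(z^2 - 2*z + 1) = (z - 3)*(z - 1)*(z - 1)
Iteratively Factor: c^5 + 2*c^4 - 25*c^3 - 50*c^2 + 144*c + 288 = (c - 4)*(c^4 + 6*c^3 - c^2 - 54*c - 72) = (c - 4)*(c + 3)*(c^3 + 3*c^2 - 10*c - 24) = (c - 4)*(c + 2)*(c + 3)*(c^2 + c - 12) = (c - 4)*(c - 3)*(c + 2)*(c + 3)*(c + 4)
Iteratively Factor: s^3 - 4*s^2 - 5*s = (s)*(s^2 - 4*s - 5) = s*(s - 5)*(s + 1)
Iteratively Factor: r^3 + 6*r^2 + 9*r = (r + 3)*(r^2 + 3*r) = (r + 3)^2*(r)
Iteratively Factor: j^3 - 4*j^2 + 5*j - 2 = (j - 2)*(j^2 - 2*j + 1) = (j - 2)*(j - 1)*(j - 1)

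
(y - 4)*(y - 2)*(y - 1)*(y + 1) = y^4 - 6*y^3 + 7*y^2 + 6*y - 8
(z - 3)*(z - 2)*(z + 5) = z^3 - 19*z + 30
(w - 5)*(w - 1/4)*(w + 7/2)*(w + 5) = w^4 + 13*w^3/4 - 207*w^2/8 - 325*w/4 + 175/8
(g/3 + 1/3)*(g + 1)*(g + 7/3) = g^3/3 + 13*g^2/9 + 17*g/9 + 7/9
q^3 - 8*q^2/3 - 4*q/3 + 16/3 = (q - 2)^2*(q + 4/3)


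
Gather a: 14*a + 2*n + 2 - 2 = 14*a + 2*n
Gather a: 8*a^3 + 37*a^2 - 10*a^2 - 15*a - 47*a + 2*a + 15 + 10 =8*a^3 + 27*a^2 - 60*a + 25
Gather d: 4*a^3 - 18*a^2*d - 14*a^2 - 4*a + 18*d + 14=4*a^3 - 14*a^2 - 4*a + d*(18 - 18*a^2) + 14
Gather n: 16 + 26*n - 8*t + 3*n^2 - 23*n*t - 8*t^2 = 3*n^2 + n*(26 - 23*t) - 8*t^2 - 8*t + 16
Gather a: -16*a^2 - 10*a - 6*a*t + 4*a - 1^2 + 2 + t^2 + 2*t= -16*a^2 + a*(-6*t - 6) + t^2 + 2*t + 1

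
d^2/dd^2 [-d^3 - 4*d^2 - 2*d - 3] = -6*d - 8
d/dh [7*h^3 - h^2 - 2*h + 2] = 21*h^2 - 2*h - 2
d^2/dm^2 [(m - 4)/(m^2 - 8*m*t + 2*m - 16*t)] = 2*(4*(m - 4)*(m - 4*t + 1)^2 + (-3*m + 8*t + 2)*(m^2 - 8*m*t + 2*m - 16*t))/(m^2 - 8*m*t + 2*m - 16*t)^3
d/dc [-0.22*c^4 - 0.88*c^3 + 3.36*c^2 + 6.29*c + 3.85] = -0.88*c^3 - 2.64*c^2 + 6.72*c + 6.29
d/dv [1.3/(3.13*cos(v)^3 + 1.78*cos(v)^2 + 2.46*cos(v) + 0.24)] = (12.207*cos(v)^2 + 4.628*cos(v) + 3.198)*sin(v)/(3.13*cos(v)^3 + 1.78*cos(v)^2 + 2.46*cos(v) + 0.24)^2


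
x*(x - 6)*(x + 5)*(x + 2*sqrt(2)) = x^4 - x^3 + 2*sqrt(2)*x^3 - 30*x^2 - 2*sqrt(2)*x^2 - 60*sqrt(2)*x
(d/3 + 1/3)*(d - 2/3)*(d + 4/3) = d^3/3 + 5*d^2/9 - 2*d/27 - 8/27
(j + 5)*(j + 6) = j^2 + 11*j + 30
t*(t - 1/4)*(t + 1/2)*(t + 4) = t^4 + 17*t^3/4 + 7*t^2/8 - t/2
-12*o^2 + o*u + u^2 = (-3*o + u)*(4*o + u)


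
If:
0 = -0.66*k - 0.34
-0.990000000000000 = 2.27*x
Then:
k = -0.52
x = -0.44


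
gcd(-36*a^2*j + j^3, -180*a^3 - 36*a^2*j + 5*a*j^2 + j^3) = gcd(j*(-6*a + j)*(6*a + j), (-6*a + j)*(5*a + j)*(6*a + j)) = 36*a^2 - j^2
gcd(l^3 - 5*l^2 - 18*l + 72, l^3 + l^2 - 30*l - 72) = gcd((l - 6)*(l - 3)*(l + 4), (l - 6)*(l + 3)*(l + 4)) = l^2 - 2*l - 24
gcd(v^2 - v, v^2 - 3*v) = v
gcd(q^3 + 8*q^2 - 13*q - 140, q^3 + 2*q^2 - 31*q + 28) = q^2 + 3*q - 28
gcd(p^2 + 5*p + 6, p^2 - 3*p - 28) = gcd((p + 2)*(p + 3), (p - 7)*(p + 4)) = 1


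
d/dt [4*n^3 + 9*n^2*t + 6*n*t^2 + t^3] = 9*n^2 + 12*n*t + 3*t^2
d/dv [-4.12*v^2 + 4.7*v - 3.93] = 4.7 - 8.24*v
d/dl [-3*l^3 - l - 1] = -9*l^2 - 1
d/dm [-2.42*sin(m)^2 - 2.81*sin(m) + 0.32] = -(4.84*sin(m) + 2.81)*cos(m)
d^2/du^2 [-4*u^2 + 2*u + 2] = -8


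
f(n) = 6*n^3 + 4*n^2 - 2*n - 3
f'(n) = 18*n^2 + 8*n - 2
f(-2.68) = -84.40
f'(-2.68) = 105.84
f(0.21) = -3.19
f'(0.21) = 0.47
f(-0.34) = -2.09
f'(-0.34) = -2.64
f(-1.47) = -10.48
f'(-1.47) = 25.14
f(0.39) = -2.82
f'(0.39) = 3.86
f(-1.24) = -5.81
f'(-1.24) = 15.76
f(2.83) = 159.37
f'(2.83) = 164.80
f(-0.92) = -2.45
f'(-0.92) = 5.88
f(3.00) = 189.00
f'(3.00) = 184.00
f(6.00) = 1425.00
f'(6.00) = 694.00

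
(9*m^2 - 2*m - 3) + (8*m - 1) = 9*m^2 + 6*m - 4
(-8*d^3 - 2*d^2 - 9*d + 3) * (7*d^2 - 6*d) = -56*d^5 + 34*d^4 - 51*d^3 + 75*d^2 - 18*d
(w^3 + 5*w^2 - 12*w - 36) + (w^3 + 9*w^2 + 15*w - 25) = 2*w^3 + 14*w^2 + 3*w - 61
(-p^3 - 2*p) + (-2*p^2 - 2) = -p^3 - 2*p^2 - 2*p - 2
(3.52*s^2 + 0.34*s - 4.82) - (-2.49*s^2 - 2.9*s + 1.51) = 6.01*s^2 + 3.24*s - 6.33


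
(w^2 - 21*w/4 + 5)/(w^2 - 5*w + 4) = (w - 5/4)/(w - 1)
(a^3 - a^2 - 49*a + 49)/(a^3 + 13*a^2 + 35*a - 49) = (a - 7)/(a + 7)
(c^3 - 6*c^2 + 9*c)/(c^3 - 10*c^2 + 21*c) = (c - 3)/(c - 7)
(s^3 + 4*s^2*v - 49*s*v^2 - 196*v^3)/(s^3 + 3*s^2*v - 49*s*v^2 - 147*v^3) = (s + 4*v)/(s + 3*v)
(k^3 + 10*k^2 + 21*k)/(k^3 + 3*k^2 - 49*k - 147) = k/(k - 7)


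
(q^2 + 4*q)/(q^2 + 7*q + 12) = q/(q + 3)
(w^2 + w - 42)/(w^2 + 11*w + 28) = (w - 6)/(w + 4)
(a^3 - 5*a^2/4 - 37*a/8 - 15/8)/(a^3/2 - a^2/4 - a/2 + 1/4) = (8*a^3 - 10*a^2 - 37*a - 15)/(2*(2*a^3 - a^2 - 2*a + 1))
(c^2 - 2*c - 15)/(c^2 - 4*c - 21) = (c - 5)/(c - 7)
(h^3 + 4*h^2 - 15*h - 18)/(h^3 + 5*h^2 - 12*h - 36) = (h + 1)/(h + 2)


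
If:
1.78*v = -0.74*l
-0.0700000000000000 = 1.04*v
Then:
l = 0.16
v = -0.07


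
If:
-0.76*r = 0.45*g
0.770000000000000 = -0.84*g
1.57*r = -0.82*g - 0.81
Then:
No Solution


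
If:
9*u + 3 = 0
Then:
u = -1/3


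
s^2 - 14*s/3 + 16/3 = (s - 8/3)*(s - 2)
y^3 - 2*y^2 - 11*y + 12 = (y - 4)*(y - 1)*(y + 3)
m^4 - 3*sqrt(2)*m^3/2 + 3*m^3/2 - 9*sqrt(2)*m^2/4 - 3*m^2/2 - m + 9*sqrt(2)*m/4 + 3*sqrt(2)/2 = (m - 1)*(m + 1/2)*(m + 2)*(m - 3*sqrt(2)/2)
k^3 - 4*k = k*(k - 2)*(k + 2)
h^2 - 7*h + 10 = (h - 5)*(h - 2)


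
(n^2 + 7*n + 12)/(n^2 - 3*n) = (n^2 + 7*n + 12)/(n*(n - 3))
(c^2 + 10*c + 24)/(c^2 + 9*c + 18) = (c + 4)/(c + 3)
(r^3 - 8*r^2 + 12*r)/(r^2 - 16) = r*(r^2 - 8*r + 12)/(r^2 - 16)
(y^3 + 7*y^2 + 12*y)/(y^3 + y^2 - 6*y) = (y + 4)/(y - 2)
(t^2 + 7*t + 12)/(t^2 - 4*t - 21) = (t + 4)/(t - 7)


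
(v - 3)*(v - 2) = v^2 - 5*v + 6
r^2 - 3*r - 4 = (r - 4)*(r + 1)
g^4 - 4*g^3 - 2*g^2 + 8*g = g*(g - 4)*(g - sqrt(2))*(g + sqrt(2))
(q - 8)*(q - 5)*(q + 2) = q^3 - 11*q^2 + 14*q + 80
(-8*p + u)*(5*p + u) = -40*p^2 - 3*p*u + u^2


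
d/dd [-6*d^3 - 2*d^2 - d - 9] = -18*d^2 - 4*d - 1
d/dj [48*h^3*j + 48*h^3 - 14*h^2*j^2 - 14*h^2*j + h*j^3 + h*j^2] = h*(48*h^2 - 28*h*j - 14*h + 3*j^2 + 2*j)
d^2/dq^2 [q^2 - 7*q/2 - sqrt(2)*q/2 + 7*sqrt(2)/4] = 2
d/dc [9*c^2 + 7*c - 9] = 18*c + 7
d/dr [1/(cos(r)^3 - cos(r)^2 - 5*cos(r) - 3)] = (3*cos(r) - 5)*sin(r)/((cos(r) - 3)^2*(cos(r) + 1)^3)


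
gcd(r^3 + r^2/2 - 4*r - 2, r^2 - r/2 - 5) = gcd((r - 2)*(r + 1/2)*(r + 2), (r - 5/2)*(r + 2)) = r + 2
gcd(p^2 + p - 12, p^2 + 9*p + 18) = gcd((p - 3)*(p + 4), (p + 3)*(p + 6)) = 1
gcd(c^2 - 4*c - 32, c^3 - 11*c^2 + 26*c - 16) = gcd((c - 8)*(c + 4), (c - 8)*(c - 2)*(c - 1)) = c - 8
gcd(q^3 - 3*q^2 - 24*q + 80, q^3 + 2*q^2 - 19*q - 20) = q^2 + q - 20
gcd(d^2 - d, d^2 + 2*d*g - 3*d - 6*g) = 1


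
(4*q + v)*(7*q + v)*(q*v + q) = 28*q^3*v + 28*q^3 + 11*q^2*v^2 + 11*q^2*v + q*v^3 + q*v^2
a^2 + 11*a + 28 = (a + 4)*(a + 7)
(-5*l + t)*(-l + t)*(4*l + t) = 20*l^3 - 19*l^2*t - 2*l*t^2 + t^3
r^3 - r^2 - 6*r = r*(r - 3)*(r + 2)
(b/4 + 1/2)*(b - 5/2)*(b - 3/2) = b^3/4 - b^2/2 - 17*b/16 + 15/8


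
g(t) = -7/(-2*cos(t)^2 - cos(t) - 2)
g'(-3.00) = 0.33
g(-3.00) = 2.36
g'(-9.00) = 1.01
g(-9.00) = 2.55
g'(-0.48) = -0.74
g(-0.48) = 1.57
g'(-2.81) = 0.78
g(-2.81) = 2.46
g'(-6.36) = -0.11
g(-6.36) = 1.40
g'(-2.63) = 1.22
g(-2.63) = 2.64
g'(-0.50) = -0.78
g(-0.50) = 1.58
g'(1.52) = 1.99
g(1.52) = 3.40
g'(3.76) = 1.45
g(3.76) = 2.79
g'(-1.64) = -1.34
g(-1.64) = 3.61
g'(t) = -7*(-4*sin(t)*cos(t) - sin(t))/(-2*cos(t)^2 - cos(t) - 2)^2 = 7*(4*cos(t) + 1)*sin(t)/(cos(t) + cos(2*t) + 3)^2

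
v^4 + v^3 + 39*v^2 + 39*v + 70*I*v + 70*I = (v + 1)*(v - 7*I)*(v + 2*I)*(v + 5*I)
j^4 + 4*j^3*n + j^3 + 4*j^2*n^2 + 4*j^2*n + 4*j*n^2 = j*(j + 1)*(j + 2*n)^2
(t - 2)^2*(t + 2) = t^3 - 2*t^2 - 4*t + 8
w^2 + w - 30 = (w - 5)*(w + 6)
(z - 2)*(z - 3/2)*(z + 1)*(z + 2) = z^4 - z^3/2 - 11*z^2/2 + 2*z + 6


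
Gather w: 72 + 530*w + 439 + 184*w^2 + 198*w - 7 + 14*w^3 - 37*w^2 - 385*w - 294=14*w^3 + 147*w^2 + 343*w + 210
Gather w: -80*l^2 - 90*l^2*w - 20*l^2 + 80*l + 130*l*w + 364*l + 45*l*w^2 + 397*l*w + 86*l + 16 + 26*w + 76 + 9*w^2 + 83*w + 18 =-100*l^2 + 530*l + w^2*(45*l + 9) + w*(-90*l^2 + 527*l + 109) + 110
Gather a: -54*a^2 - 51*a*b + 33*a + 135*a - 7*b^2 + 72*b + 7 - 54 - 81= -54*a^2 + a*(168 - 51*b) - 7*b^2 + 72*b - 128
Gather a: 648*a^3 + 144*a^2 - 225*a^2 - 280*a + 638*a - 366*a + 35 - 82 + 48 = 648*a^3 - 81*a^2 - 8*a + 1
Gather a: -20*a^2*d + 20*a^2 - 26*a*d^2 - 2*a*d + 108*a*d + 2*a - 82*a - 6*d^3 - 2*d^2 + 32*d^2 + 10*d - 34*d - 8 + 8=a^2*(20 - 20*d) + a*(-26*d^2 + 106*d - 80) - 6*d^3 + 30*d^2 - 24*d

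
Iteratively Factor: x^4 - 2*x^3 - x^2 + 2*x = (x - 2)*(x^3 - x) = (x - 2)*(x - 1)*(x^2 + x) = x*(x - 2)*(x - 1)*(x + 1)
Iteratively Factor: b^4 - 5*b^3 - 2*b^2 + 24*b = (b - 3)*(b^3 - 2*b^2 - 8*b) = (b - 3)*(b + 2)*(b^2 - 4*b) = (b - 4)*(b - 3)*(b + 2)*(b)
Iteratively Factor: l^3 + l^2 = (l + 1)*(l^2) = l*(l + 1)*(l)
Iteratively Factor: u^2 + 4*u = (u + 4)*(u)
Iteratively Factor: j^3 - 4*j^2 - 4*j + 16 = (j - 4)*(j^2 - 4) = (j - 4)*(j + 2)*(j - 2)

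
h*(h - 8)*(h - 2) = h^3 - 10*h^2 + 16*h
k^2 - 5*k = k*(k - 5)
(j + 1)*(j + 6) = j^2 + 7*j + 6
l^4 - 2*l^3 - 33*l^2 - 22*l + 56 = (l - 7)*(l - 1)*(l + 2)*(l + 4)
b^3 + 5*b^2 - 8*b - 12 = (b - 2)*(b + 1)*(b + 6)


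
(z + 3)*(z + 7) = z^2 + 10*z + 21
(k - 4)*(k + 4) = k^2 - 16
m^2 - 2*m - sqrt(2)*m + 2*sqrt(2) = (m - 2)*(m - sqrt(2))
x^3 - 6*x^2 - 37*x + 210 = (x - 7)*(x - 5)*(x + 6)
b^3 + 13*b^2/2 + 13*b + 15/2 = (b + 1)*(b + 5/2)*(b + 3)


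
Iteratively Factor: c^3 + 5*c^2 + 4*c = (c + 1)*(c^2 + 4*c) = (c + 1)*(c + 4)*(c)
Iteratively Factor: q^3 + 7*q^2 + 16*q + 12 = (q + 2)*(q^2 + 5*q + 6) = (q + 2)*(q + 3)*(q + 2)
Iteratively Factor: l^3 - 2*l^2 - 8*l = (l - 4)*(l^2 + 2*l) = l*(l - 4)*(l + 2)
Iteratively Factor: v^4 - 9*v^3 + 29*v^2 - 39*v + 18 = (v - 3)*(v^3 - 6*v^2 + 11*v - 6) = (v - 3)^2*(v^2 - 3*v + 2) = (v - 3)^2*(v - 2)*(v - 1)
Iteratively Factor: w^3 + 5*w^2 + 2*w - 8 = (w + 4)*(w^2 + w - 2) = (w - 1)*(w + 4)*(w + 2)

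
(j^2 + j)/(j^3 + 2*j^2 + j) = 1/(j + 1)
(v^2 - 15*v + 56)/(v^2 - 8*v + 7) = (v - 8)/(v - 1)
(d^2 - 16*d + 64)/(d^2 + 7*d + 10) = (d^2 - 16*d + 64)/(d^2 + 7*d + 10)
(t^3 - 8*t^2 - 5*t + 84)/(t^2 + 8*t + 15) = (t^2 - 11*t + 28)/(t + 5)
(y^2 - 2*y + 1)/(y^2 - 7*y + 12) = (y^2 - 2*y + 1)/(y^2 - 7*y + 12)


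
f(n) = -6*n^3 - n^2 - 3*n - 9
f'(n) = -18*n^2 - 2*n - 3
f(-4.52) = 538.20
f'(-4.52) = -361.71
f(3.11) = -208.48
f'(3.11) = -183.32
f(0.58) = -12.25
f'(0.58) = -10.22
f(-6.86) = 1901.49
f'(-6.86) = -836.35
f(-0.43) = -7.42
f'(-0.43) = -5.47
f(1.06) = -20.45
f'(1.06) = -25.34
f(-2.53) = 89.35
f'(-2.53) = -113.16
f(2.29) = -93.17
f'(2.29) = -101.97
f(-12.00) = 10251.00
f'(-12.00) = -2571.00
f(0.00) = -9.00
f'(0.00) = -3.00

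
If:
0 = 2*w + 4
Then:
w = -2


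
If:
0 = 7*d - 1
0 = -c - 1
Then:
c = -1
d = 1/7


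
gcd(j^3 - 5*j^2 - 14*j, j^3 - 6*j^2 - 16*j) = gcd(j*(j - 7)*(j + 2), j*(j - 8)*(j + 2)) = j^2 + 2*j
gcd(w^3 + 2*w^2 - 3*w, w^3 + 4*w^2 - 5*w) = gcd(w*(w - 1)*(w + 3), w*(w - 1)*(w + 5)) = w^2 - w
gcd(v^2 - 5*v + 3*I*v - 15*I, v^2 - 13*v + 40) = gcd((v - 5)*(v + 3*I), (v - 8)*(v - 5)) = v - 5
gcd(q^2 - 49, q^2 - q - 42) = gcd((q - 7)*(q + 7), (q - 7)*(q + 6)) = q - 7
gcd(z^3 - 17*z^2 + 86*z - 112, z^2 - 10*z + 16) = z^2 - 10*z + 16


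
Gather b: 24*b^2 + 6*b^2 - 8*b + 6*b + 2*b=30*b^2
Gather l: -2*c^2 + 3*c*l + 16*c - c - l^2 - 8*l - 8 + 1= -2*c^2 + 15*c - l^2 + l*(3*c - 8) - 7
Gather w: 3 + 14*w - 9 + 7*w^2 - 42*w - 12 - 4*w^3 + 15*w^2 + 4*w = -4*w^3 + 22*w^2 - 24*w - 18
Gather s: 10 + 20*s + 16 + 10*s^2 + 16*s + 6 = 10*s^2 + 36*s + 32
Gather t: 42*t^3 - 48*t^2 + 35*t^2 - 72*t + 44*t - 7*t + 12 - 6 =42*t^3 - 13*t^2 - 35*t + 6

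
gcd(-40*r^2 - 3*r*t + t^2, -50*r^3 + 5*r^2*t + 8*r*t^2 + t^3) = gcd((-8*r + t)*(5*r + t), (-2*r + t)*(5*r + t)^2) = 5*r + t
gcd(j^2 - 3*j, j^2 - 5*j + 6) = j - 3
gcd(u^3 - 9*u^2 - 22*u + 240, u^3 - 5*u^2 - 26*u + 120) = u^2 - u - 30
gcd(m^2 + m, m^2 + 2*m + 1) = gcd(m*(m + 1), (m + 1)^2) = m + 1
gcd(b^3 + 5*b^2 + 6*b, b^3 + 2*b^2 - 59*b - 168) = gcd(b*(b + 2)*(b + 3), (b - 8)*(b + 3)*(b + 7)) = b + 3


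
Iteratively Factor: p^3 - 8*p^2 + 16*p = (p - 4)*(p^2 - 4*p) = p*(p - 4)*(p - 4)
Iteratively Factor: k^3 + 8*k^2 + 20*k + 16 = (k + 2)*(k^2 + 6*k + 8) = (k + 2)*(k + 4)*(k + 2)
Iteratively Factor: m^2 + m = (m)*(m + 1)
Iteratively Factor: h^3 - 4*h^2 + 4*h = (h - 2)*(h^2 - 2*h) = (h - 2)^2*(h)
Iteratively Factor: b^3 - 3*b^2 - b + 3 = (b + 1)*(b^2 - 4*b + 3) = (b - 1)*(b + 1)*(b - 3)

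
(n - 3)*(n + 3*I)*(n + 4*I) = n^3 - 3*n^2 + 7*I*n^2 - 12*n - 21*I*n + 36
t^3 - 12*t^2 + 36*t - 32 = (t - 8)*(t - 2)^2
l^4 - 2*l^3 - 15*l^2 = l^2*(l - 5)*(l + 3)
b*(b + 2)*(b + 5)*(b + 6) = b^4 + 13*b^3 + 52*b^2 + 60*b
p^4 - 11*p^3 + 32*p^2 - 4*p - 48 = (p - 6)*(p - 4)*(p - 2)*(p + 1)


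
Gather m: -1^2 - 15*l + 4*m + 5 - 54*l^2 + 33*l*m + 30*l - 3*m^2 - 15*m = -54*l^2 + 15*l - 3*m^2 + m*(33*l - 11) + 4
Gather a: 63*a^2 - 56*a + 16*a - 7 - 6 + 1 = 63*a^2 - 40*a - 12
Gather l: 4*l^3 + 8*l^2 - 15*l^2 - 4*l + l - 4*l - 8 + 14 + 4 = 4*l^3 - 7*l^2 - 7*l + 10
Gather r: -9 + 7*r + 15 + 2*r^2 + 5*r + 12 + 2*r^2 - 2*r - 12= 4*r^2 + 10*r + 6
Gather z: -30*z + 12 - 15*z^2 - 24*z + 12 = -15*z^2 - 54*z + 24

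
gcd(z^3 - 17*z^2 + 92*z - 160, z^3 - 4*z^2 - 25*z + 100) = z^2 - 9*z + 20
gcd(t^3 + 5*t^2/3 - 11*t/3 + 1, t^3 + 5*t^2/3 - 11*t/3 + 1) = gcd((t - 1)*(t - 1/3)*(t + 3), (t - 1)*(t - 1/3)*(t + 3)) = t^3 + 5*t^2/3 - 11*t/3 + 1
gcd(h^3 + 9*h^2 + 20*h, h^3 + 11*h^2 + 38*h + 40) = h^2 + 9*h + 20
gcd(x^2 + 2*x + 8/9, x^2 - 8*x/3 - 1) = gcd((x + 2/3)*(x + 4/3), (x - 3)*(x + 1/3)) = 1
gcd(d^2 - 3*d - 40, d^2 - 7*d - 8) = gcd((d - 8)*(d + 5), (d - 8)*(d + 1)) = d - 8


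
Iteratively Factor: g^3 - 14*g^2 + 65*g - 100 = (g - 4)*(g^2 - 10*g + 25) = (g - 5)*(g - 4)*(g - 5)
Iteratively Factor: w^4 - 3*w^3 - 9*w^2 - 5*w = (w + 1)*(w^3 - 4*w^2 - 5*w) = (w + 1)^2*(w^2 - 5*w) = w*(w + 1)^2*(w - 5)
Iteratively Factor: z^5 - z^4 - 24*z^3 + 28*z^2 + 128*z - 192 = (z - 2)*(z^4 + z^3 - 22*z^2 - 16*z + 96) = (z - 2)*(z + 4)*(z^3 - 3*z^2 - 10*z + 24) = (z - 4)*(z - 2)*(z + 4)*(z^2 + z - 6) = (z - 4)*(z - 2)^2*(z + 4)*(z + 3)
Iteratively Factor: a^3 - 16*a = (a)*(a^2 - 16) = a*(a + 4)*(a - 4)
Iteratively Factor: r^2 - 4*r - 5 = (r + 1)*(r - 5)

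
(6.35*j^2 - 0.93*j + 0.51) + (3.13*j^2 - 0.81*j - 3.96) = 9.48*j^2 - 1.74*j - 3.45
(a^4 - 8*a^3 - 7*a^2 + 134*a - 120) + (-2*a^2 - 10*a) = a^4 - 8*a^3 - 9*a^2 + 124*a - 120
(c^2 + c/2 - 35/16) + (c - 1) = c^2 + 3*c/2 - 51/16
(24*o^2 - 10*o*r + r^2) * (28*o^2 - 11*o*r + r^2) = 672*o^4 - 544*o^3*r + 162*o^2*r^2 - 21*o*r^3 + r^4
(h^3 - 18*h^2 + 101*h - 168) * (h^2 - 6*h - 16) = h^5 - 24*h^4 + 193*h^3 - 486*h^2 - 608*h + 2688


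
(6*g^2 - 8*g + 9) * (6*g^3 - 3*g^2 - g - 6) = 36*g^5 - 66*g^4 + 72*g^3 - 55*g^2 + 39*g - 54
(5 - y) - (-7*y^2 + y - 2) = 7*y^2 - 2*y + 7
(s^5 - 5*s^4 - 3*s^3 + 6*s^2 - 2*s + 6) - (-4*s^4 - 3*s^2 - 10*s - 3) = s^5 - s^4 - 3*s^3 + 9*s^2 + 8*s + 9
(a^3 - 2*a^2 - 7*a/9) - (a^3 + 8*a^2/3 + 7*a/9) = -14*a^2/3 - 14*a/9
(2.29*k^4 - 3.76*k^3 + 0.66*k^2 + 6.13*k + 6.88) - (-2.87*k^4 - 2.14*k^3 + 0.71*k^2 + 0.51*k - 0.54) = 5.16*k^4 - 1.62*k^3 - 0.0499999999999999*k^2 + 5.62*k + 7.42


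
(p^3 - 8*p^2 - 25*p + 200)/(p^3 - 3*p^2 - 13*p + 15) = (p^2 - 3*p - 40)/(p^2 + 2*p - 3)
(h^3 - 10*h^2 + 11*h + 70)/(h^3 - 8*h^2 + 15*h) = (h^2 - 5*h - 14)/(h*(h - 3))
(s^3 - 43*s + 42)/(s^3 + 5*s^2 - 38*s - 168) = (s - 1)/(s + 4)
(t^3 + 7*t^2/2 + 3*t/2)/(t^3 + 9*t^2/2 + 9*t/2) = (2*t + 1)/(2*t + 3)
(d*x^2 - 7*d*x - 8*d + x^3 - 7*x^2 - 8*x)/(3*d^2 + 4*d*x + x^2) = (x^2 - 7*x - 8)/(3*d + x)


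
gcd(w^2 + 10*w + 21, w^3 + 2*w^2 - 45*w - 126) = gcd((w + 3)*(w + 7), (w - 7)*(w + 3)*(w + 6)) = w + 3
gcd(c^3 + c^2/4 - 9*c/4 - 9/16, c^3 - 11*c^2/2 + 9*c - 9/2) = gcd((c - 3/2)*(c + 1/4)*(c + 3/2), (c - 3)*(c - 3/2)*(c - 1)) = c - 3/2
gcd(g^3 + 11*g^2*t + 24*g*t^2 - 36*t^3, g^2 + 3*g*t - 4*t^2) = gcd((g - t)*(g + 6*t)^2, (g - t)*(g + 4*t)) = -g + t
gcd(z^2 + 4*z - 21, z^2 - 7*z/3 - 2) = z - 3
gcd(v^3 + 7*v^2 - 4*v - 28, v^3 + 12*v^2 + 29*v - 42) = v + 7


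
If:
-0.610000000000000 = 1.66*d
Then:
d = -0.37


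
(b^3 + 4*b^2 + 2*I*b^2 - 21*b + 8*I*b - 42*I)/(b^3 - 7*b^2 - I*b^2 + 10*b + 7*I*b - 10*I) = (b^3 + 2*b^2*(2 + I) + b*(-21 + 8*I) - 42*I)/(b^3 - b^2*(7 + I) + b*(10 + 7*I) - 10*I)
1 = 1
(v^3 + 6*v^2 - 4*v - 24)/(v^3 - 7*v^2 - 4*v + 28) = (v + 6)/(v - 7)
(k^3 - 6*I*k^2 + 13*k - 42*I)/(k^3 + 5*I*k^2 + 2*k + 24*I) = (k - 7*I)/(k + 4*I)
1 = 1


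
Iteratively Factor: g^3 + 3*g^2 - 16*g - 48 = (g + 4)*(g^2 - g - 12) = (g + 3)*(g + 4)*(g - 4)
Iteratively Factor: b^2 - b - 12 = (b + 3)*(b - 4)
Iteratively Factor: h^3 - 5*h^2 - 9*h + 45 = (h - 5)*(h^2 - 9) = (h - 5)*(h - 3)*(h + 3)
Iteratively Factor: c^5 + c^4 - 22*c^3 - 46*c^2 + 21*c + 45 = (c + 3)*(c^4 - 2*c^3 - 16*c^2 + 2*c + 15) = (c + 3)^2*(c^3 - 5*c^2 - c + 5) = (c - 5)*(c + 3)^2*(c^2 - 1) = (c - 5)*(c + 1)*(c + 3)^2*(c - 1)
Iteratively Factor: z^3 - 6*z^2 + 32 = (z - 4)*(z^2 - 2*z - 8) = (z - 4)*(z + 2)*(z - 4)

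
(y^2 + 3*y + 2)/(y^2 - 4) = (y + 1)/(y - 2)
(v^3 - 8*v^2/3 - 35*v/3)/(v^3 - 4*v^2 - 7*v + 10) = v*(3*v + 7)/(3*(v^2 + v - 2))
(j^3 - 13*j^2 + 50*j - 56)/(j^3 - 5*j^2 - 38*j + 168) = (j - 2)/(j + 6)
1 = 1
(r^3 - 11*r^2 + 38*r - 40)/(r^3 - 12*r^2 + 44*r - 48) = (r - 5)/(r - 6)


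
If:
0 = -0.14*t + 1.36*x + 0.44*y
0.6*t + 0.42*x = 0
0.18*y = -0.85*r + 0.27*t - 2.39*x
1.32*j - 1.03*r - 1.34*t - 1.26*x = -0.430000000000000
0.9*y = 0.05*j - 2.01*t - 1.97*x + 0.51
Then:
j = 0.01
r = 0.49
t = 0.15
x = -0.21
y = 0.70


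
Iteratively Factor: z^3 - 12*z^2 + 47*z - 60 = (z - 4)*(z^2 - 8*z + 15) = (z - 4)*(z - 3)*(z - 5)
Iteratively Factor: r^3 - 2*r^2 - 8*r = (r + 2)*(r^2 - 4*r) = (r - 4)*(r + 2)*(r)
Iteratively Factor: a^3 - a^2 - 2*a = (a + 1)*(a^2 - 2*a) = (a - 2)*(a + 1)*(a)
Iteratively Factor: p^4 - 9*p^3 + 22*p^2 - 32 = (p + 1)*(p^3 - 10*p^2 + 32*p - 32) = (p - 4)*(p + 1)*(p^2 - 6*p + 8) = (p - 4)^2*(p + 1)*(p - 2)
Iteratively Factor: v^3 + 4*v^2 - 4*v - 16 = (v + 2)*(v^2 + 2*v - 8) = (v - 2)*(v + 2)*(v + 4)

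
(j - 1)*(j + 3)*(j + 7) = j^3 + 9*j^2 + 11*j - 21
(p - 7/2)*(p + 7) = p^2 + 7*p/2 - 49/2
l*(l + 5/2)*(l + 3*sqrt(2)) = l^3 + 5*l^2/2 + 3*sqrt(2)*l^2 + 15*sqrt(2)*l/2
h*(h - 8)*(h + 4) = h^3 - 4*h^2 - 32*h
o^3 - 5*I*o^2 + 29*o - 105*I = (o - 7*I)*(o - 3*I)*(o + 5*I)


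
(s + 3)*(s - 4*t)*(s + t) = s^3 - 3*s^2*t + 3*s^2 - 4*s*t^2 - 9*s*t - 12*t^2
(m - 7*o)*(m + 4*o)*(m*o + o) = m^3*o - 3*m^2*o^2 + m^2*o - 28*m*o^3 - 3*m*o^2 - 28*o^3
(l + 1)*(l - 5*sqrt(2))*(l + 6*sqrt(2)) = l^3 + l^2 + sqrt(2)*l^2 - 60*l + sqrt(2)*l - 60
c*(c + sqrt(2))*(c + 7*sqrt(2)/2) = c^3 + 9*sqrt(2)*c^2/2 + 7*c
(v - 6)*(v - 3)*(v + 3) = v^3 - 6*v^2 - 9*v + 54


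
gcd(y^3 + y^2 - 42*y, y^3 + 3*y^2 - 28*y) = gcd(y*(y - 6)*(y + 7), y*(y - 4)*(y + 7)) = y^2 + 7*y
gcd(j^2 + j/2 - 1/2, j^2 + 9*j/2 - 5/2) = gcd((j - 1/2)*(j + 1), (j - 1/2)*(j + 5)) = j - 1/2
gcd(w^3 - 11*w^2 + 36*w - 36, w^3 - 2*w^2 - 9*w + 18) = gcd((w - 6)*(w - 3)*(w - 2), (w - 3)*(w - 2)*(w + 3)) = w^2 - 5*w + 6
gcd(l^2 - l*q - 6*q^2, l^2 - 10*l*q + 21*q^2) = -l + 3*q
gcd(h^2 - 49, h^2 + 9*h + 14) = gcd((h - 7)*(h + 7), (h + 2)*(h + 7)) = h + 7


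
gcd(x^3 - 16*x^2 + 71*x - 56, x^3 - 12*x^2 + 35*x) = x - 7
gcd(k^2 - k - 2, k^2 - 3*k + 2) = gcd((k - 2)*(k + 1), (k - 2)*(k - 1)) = k - 2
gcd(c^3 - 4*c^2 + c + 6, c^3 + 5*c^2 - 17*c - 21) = c^2 - 2*c - 3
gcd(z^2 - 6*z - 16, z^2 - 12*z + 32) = z - 8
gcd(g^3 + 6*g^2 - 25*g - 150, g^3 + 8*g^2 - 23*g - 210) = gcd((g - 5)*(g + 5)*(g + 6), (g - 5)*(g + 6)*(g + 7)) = g^2 + g - 30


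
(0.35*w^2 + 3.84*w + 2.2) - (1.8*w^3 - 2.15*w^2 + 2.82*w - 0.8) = -1.8*w^3 + 2.5*w^2 + 1.02*w + 3.0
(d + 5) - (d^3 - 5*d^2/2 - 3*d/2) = -d^3 + 5*d^2/2 + 5*d/2 + 5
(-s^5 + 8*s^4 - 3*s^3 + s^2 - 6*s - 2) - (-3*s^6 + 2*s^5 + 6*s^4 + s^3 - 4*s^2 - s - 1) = 3*s^6 - 3*s^5 + 2*s^4 - 4*s^3 + 5*s^2 - 5*s - 1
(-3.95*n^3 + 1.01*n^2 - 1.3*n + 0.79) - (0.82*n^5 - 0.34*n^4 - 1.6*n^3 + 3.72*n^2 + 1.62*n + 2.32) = -0.82*n^5 + 0.34*n^4 - 2.35*n^3 - 2.71*n^2 - 2.92*n - 1.53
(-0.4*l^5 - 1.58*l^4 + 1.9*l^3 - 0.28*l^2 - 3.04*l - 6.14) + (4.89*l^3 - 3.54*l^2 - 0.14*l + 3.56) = -0.4*l^5 - 1.58*l^4 + 6.79*l^3 - 3.82*l^2 - 3.18*l - 2.58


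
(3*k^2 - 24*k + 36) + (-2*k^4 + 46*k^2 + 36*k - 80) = -2*k^4 + 49*k^2 + 12*k - 44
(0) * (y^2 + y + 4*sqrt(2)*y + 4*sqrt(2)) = 0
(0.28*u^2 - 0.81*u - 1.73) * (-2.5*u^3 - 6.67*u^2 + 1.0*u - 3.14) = -0.7*u^5 + 0.1574*u^4 + 10.0077*u^3 + 9.8499*u^2 + 0.8134*u + 5.4322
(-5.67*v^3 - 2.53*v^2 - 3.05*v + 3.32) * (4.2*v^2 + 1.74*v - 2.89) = -23.814*v^5 - 20.4918*v^4 - 0.825899999999998*v^3 + 15.9487*v^2 + 14.5913*v - 9.5948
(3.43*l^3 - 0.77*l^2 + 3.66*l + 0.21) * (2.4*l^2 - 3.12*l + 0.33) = 8.232*l^5 - 12.5496*l^4 + 12.3183*l^3 - 11.1693*l^2 + 0.5526*l + 0.0693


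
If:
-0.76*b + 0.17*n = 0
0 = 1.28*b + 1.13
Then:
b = -0.88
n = -3.95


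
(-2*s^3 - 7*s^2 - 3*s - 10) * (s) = -2*s^4 - 7*s^3 - 3*s^2 - 10*s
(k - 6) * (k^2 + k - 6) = k^3 - 5*k^2 - 12*k + 36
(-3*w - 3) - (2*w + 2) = -5*w - 5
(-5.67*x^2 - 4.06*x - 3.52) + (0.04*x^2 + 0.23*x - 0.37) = -5.63*x^2 - 3.83*x - 3.89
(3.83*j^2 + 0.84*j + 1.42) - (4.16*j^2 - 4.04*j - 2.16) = -0.33*j^2 + 4.88*j + 3.58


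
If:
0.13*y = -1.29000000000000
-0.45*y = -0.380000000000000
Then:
No Solution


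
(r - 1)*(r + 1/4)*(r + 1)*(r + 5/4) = r^4 + 3*r^3/2 - 11*r^2/16 - 3*r/2 - 5/16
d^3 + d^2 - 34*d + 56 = (d - 4)*(d - 2)*(d + 7)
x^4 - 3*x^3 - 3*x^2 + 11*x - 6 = (x - 3)*(x - 1)^2*(x + 2)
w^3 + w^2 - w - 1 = (w - 1)*(w + 1)^2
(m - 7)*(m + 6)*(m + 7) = m^3 + 6*m^2 - 49*m - 294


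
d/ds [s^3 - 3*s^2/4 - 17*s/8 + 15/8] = 3*s^2 - 3*s/2 - 17/8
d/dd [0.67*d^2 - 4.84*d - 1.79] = 1.34*d - 4.84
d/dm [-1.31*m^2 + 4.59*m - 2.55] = 4.59 - 2.62*m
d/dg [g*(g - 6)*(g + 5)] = 3*g^2 - 2*g - 30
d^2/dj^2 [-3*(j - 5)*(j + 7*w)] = -6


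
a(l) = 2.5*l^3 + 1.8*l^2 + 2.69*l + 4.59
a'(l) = 7.5*l^2 + 3.6*l + 2.69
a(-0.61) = 3.05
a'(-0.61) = 3.28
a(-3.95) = -132.03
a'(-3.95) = 105.49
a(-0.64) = 2.95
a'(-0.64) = 3.46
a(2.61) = 68.32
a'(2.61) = 63.18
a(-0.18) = 4.15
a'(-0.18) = 2.28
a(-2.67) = -37.35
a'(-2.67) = 46.54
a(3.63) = 157.65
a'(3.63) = 114.58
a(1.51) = 21.36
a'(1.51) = 25.23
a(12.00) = 4616.07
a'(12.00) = 1125.89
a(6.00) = 625.53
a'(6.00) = 294.29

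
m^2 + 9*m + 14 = (m + 2)*(m + 7)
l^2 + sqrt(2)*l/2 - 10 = (l - 2*sqrt(2))*(l + 5*sqrt(2)/2)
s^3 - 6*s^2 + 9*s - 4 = (s - 4)*(s - 1)^2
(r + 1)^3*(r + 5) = r^4 + 8*r^3 + 18*r^2 + 16*r + 5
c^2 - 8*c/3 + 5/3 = (c - 5/3)*(c - 1)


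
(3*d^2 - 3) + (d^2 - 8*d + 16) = 4*d^2 - 8*d + 13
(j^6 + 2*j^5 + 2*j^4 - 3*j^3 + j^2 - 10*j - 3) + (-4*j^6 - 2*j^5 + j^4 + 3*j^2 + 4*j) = -3*j^6 + 3*j^4 - 3*j^3 + 4*j^2 - 6*j - 3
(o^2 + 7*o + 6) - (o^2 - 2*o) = 9*o + 6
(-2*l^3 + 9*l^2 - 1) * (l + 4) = -2*l^4 + l^3 + 36*l^2 - l - 4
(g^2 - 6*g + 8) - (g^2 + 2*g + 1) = 7 - 8*g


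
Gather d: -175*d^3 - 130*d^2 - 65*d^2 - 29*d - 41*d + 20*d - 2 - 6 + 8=-175*d^3 - 195*d^2 - 50*d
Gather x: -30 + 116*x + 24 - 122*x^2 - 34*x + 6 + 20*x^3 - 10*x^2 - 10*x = 20*x^3 - 132*x^2 + 72*x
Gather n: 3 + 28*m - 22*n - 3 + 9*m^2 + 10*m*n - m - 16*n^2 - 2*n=9*m^2 + 27*m - 16*n^2 + n*(10*m - 24)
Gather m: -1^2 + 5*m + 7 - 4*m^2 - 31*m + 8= -4*m^2 - 26*m + 14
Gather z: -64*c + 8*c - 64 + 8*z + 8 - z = -56*c + 7*z - 56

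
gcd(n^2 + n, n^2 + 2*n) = n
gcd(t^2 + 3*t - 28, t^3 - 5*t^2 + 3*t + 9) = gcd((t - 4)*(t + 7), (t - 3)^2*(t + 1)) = 1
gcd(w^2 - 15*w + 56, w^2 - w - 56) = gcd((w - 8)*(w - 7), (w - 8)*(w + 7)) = w - 8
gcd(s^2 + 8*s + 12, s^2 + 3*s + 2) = s + 2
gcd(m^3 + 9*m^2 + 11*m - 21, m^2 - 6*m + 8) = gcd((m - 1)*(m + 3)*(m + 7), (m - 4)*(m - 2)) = 1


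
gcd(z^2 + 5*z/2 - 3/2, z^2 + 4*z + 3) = z + 3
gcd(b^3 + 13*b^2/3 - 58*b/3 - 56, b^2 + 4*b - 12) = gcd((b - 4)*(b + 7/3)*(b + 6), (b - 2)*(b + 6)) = b + 6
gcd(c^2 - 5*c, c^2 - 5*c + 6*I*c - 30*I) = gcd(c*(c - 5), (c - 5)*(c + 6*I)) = c - 5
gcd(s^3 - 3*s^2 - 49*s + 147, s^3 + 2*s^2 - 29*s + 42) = s^2 + 4*s - 21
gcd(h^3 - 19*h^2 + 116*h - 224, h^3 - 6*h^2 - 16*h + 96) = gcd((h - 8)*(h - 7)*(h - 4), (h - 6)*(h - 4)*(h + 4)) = h - 4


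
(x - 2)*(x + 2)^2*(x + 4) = x^4 + 6*x^3 + 4*x^2 - 24*x - 32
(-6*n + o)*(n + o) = -6*n^2 - 5*n*o + o^2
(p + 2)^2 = p^2 + 4*p + 4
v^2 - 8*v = v*(v - 8)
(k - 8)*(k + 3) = k^2 - 5*k - 24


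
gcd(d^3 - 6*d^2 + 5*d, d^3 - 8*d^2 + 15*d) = d^2 - 5*d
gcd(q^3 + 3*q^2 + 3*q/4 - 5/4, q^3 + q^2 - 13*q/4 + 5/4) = q^2 + 2*q - 5/4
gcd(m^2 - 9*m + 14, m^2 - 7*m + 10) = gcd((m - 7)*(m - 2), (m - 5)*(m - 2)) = m - 2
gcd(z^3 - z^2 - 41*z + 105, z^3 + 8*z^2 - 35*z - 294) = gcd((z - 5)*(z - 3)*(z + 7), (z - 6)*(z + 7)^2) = z + 7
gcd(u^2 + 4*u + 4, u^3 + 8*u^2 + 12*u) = u + 2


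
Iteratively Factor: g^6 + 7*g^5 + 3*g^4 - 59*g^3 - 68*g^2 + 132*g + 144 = (g + 1)*(g^5 + 6*g^4 - 3*g^3 - 56*g^2 - 12*g + 144) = (g + 1)*(g + 3)*(g^4 + 3*g^3 - 12*g^2 - 20*g + 48) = (g + 1)*(g + 3)^2*(g^3 - 12*g + 16) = (g - 2)*(g + 1)*(g + 3)^2*(g^2 + 2*g - 8) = (g - 2)*(g + 1)*(g + 3)^2*(g + 4)*(g - 2)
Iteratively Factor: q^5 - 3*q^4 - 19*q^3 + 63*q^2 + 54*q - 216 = (q - 3)*(q^4 - 19*q^2 + 6*q + 72) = (q - 3)^2*(q^3 + 3*q^2 - 10*q - 24) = (q - 3)^2*(q + 4)*(q^2 - q - 6) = (q - 3)^2*(q + 2)*(q + 4)*(q - 3)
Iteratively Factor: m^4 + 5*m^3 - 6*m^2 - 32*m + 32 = (m - 1)*(m^3 + 6*m^2 - 32) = (m - 1)*(m + 4)*(m^2 + 2*m - 8) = (m - 1)*(m + 4)^2*(m - 2)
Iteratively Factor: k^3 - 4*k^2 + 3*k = (k - 3)*(k^2 - k) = (k - 3)*(k - 1)*(k)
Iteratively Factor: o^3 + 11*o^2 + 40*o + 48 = (o + 3)*(o^2 + 8*o + 16) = (o + 3)*(o + 4)*(o + 4)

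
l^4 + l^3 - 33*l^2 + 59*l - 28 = (l - 4)*(l - 1)^2*(l + 7)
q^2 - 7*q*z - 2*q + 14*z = (q - 2)*(q - 7*z)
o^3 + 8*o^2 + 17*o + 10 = (o + 1)*(o + 2)*(o + 5)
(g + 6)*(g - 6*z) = g^2 - 6*g*z + 6*g - 36*z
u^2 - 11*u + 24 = (u - 8)*(u - 3)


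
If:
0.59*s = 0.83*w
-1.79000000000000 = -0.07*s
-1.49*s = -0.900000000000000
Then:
No Solution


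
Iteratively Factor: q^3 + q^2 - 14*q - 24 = (q - 4)*(q^2 + 5*q + 6) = (q - 4)*(q + 2)*(q + 3)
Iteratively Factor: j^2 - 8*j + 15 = (j - 5)*(j - 3)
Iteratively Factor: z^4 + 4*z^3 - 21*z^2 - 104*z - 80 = (z - 5)*(z^3 + 9*z^2 + 24*z + 16) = (z - 5)*(z + 4)*(z^2 + 5*z + 4) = (z - 5)*(z + 4)^2*(z + 1)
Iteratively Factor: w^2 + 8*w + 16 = (w + 4)*(w + 4)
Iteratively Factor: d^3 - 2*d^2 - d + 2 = (d - 1)*(d^2 - d - 2) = (d - 1)*(d + 1)*(d - 2)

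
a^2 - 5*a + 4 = (a - 4)*(a - 1)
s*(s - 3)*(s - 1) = s^3 - 4*s^2 + 3*s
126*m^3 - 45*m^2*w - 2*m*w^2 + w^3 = (-6*m + w)*(-3*m + w)*(7*m + w)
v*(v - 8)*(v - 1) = v^3 - 9*v^2 + 8*v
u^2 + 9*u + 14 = (u + 2)*(u + 7)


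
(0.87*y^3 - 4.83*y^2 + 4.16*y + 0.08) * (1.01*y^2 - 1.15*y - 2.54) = 0.8787*y^5 - 5.8788*y^4 + 7.5463*y^3 + 7.565*y^2 - 10.6584*y - 0.2032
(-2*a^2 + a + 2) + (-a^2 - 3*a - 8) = -3*a^2 - 2*a - 6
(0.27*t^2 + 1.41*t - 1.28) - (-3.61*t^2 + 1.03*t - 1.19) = 3.88*t^2 + 0.38*t - 0.0900000000000001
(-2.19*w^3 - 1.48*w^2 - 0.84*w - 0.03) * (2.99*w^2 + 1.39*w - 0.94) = -6.5481*w^5 - 7.4693*w^4 - 2.5102*w^3 + 0.1339*w^2 + 0.7479*w + 0.0282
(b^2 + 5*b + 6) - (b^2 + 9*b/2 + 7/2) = b/2 + 5/2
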